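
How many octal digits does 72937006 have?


72937006 in base 8 = 426167056
Number of digits = 9

9 digits (base 8)


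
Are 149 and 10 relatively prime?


Euclidean algorithm:
149 = 14 * 10 + 9
10 = 1 * 9 + 1
9 = 9 * 1 + 0
GCD(149, 10) = 1

Yes, coprime (GCD = 1)


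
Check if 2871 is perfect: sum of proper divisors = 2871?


Proper divisors of 2871: 1, 3, 9, 11, 29, 33, 87, 99, 261, 319, 957
Sum = 1 + 3 + 9 + 11 + 29 + 33 + 87 + 99 + 261 + 319 + 957 = 1809

No, 2871 is not perfect (1809 ≠ 2871)


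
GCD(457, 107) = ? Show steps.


457 = 4 * 107 + 29
107 = 3 * 29 + 20
29 = 1 * 20 + 9
20 = 2 * 9 + 2
9 = 4 * 2 + 1
2 = 2 * 1 + 0
GCD = 1


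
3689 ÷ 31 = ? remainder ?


3689 = 31 * 119 + 0
Check: 3689 + 0 = 3689

q = 119, r = 0


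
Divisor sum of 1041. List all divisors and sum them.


Divisors of 1041: 1, 3, 347, 1041
Sum = 1 + 3 + 347 + 1041 = 1392

σ(1041) = 1392


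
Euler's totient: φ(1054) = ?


1054 = 2 × 17 × 31
Prime factors: 2, 17, 31
φ(1054) = 1054 × (1-1/2) × (1-1/17) × (1-1/31)
= 1054 × 1/2 × 16/17 × 30/31 = 480

φ(1054) = 480


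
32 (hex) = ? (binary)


32 (base 16) = 50 (decimal)
50 (decimal) = 110010 (base 2)


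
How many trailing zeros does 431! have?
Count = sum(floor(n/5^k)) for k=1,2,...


floor(431/5) = 86
floor(431/25) = 17
floor(431/125) = 3
Total = 106

106 trailing zeros


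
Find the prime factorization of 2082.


2082 / 2 = 1041
1041 / 3 = 347
347 / 347 = 1
2082 = 2 × 3 × 347


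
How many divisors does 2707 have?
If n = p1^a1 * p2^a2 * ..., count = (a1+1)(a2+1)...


2707 = 2707^1
d(2707) = (1+1) = 2

2 divisors


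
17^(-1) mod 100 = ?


Use the extended Euclidean algorithm on (100, 17); each row r = 100*s + 17*t:
r=100, s=1, t=0
r=17, s=0, t=1
q=5: r=15, s=1, t=-5   [100*(1) + 17*(-5) = 15]
q=1: r=2, s=-1, t=6   [100*(-1) + 17*(6) = 2]
q=7: r=1, s=8, t=-47   [100*(8) + 17*(-47) = 1]
q=2: r=0, s=-17, t=100   [100*(-17) + 17*(100) = 0]
GCD = 1 with t = -47, so 17*(-47) ≡ 1 (mod 100)
Inverse = -47 mod 100 = 53
Check: 17 * 53 = 901 ≡ 1 (mod 100)

17^(-1) ≡ 53 (mod 100)


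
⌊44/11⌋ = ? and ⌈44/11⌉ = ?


44/11 = 4.0000
floor = 4
ceil = 4

floor = 4, ceil = 4


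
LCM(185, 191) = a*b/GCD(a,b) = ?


GCD(185, 191) = 1
LCM = 185*191/1 = 35335/1 = 35335

LCM = 35335


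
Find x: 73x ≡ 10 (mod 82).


GCD(73, 82) = 1, unique solution
a^(-1) mod 82 = 9
x = 9 * 10 mod 82 = 8

x ≡ 8 (mod 82)


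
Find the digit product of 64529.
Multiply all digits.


6 × 4 × 5 × 2 × 9 = 2160


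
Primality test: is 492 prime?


492 / 2 = 246 (exact division)
492 is NOT prime.

No, 492 is not prime


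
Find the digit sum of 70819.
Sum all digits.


7 + 0 + 8 + 1 + 9 = 25


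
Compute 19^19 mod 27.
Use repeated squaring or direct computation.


19^1 mod 27 = 19
19^2 mod 27 = 10
19^3 mod 27 = 1
19^4 mod 27 = 19
19^5 mod 27 = 10
19^6 mod 27 = 1
19^7 mod 27 = 19
19^8 mod 27 = 10
19^9 mod 27 = 1
19^10 mod 27 = 19
19^11 mod 27 = 10
19^12 mod 27 = 1
19^13 mod 27 = 19
19^14 mod 27 = 10
19^15 mod 27 = 1
19^16 mod 27 = 19
19^17 mod 27 = 10
19^18 mod 27 = 1
19^19 mod 27 = 19


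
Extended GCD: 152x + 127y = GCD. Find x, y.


Tabular extended Euclidean (each row: r = 152*s + 127*t):
r=152, s=1, t=0
r=127, s=0, t=1
q=1: r=25, s=1, t=-1   [152*(1) + 127*(-1) = 25]
q=5: r=2, s=-5, t=6   [152*(-5) + 127*(6) = 2]
q=12: r=1, s=61, t=-73   [152*(61) + 127*(-73) = 1]
q=2: r=0, s=-127, t=152   [152*(-127) + 127*(152) = 0]
GCD = 1; from the row with r=1: x=61, y=-73
Check: 152*(61) + 127*(-73) = 9272 - 9271 = 1

GCD = 1, x = 61, y = -73


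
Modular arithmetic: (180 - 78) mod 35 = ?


180 - 78 = 102
102 mod 35 = 32


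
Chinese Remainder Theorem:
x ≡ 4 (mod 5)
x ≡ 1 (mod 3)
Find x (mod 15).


M = 5*3 = 15
M1 = M/5 = 3, M2 = M/3 = 5
M1^(-1) mod 5 = 2, M2^(-1) mod 3 = 2
x = 4*3*2 + 1*5*2 = 34
34 mod 15 = 4
Check: 4 mod 5 = 4 ✓, 4 mod 3 = 1 ✓

x ≡ 4 (mod 15)


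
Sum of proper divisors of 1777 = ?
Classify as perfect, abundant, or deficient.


Proper divisors: 1
Sum = 1 = 1
1 < 1777 → deficient

s(1777) = 1 (deficient)


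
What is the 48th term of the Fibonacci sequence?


Sequence: 1, 1, 2, 3, 5, 8, 13, 21, 34, 55, 89, 144, 233, 377, 610, 987, 1597, 2584, 4181, 6765, 10946, 17711, 28657, 46368, 75025, 121393, 196418, 317811, 514229, 832040, 1346269, 2178309, 3524578, 5702887, 9227465, 14930352, 24157817, 39088169, 63245986, 102334155, 165580141, 267914296, 433494437, 701408733, 1134903170, 1836311903, 2971215073, 4807526976
F(48) = 4807526976


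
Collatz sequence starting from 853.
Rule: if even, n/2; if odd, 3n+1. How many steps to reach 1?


853 → 2560 → 1280 → 640 → 320 → 160 → 80 → 40 → 20 → 10 → 5 → 16 → 8 → 4 → 2 → 1
Total steps = 15

15 steps


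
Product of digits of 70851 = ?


7 × 0 × 8 × 5 × 1 = 0


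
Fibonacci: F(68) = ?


Sequence: 1, 1, 2, 3, 5, 8, 13, 21, 34, 55, 89, 144, 233, 377, 610, 987, 1597, 2584, 4181, 6765, 10946, 17711, 28657, 46368, 75025, 121393, 196418, 317811, 514229, 832040, 1346269, 2178309, 3524578, 5702887, 9227465, 14930352, 24157817, 39088169, 63245986, 102334155, 165580141, 267914296, 433494437, 701408733, 1134903170, 1836311903, 2971215073, 4807526976, 7778742049, 12586269025, 20365011074, 32951280099, 53316291173, 86267571272, 139583862445, 225851433717, 365435296162, 591286729879, 956722026041, 1548008755920, 2504730781961, 4052739537881, 6557470319842, 10610209857723, 17167680177565, 27777890035288, 44945570212853, 72723460248141
F(68) = 72723460248141


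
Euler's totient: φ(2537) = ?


2537 = 43 × 59
Prime factors: 43, 59
φ(2537) = 2537 × (1-1/43) × (1-1/59)
= 2537 × 42/43 × 58/59 = 2436

φ(2537) = 2436


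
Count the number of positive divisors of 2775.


2775 = 3^1 × 5^2 × 37^1
d(2775) = (1+1) × (2+1) × (1+1) = 12

12 divisors


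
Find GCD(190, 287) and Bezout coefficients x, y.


Tabular extended Euclidean (each row: r = 190*s + 287*t):
r=190, s=1, t=0
r=287, s=0, t=1
q=0: r=190, s=1, t=0   [190*(1) + 287*(0) = 190]
q=1: r=97, s=-1, t=1   [190*(-1) + 287*(1) = 97]
q=1: r=93, s=2, t=-1   [190*(2) + 287*(-1) = 93]
q=1: r=4, s=-3, t=2   [190*(-3) + 287*(2) = 4]
q=23: r=1, s=71, t=-47   [190*(71) + 287*(-47) = 1]
q=4: r=0, s=-287, t=190   [190*(-287) + 287*(190) = 0]
GCD = 1; from the row with r=1: x=71, y=-47
Check: 190*(71) + 287*(-47) = 13490 - 13489 = 1

GCD = 1, x = 71, y = -47


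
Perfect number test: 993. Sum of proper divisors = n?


Proper divisors of 993: 1, 3, 331
Sum = 1 + 3 + 331 = 335

No, 993 is not perfect (335 ≠ 993)


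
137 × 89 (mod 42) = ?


137 × 89 = 12193
12193 mod 42 = 13


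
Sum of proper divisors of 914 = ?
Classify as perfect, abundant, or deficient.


Proper divisors: 1, 2, 457
Sum = 1 + 2 + 457 = 460
460 < 914 → deficient

s(914) = 460 (deficient)


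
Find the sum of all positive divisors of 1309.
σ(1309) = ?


Divisors of 1309: 1, 7, 11, 17, 77, 119, 187, 1309
Sum = 1 + 7 + 11 + 17 + 77 + 119 + 187 + 1309 = 1728

σ(1309) = 1728


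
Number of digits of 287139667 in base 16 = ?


287139667 in base 16 = 111D6753
Number of digits = 8

8 digits (base 16)


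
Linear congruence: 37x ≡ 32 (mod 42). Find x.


GCD(37, 42) = 1, unique solution
a^(-1) mod 42 = 25
x = 25 * 32 mod 42 = 2

x ≡ 2 (mod 42)


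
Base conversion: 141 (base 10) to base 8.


141 (base 10) = 141 (decimal)
141 (decimal) = 215 (base 8)


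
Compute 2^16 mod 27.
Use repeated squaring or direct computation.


2^1 mod 27 = 2
2^2 mod 27 = 4
2^3 mod 27 = 8
2^4 mod 27 = 16
2^5 mod 27 = 5
2^6 mod 27 = 10
2^7 mod 27 = 20
2^8 mod 27 = 13
2^9 mod 27 = 26
2^10 mod 27 = 25
2^11 mod 27 = 23
2^12 mod 27 = 19
2^13 mod 27 = 11
2^14 mod 27 = 22
2^15 mod 27 = 17
2^16 mod 27 = 7


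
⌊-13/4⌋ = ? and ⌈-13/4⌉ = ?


-13/4 = -3.2500
floor = -4
ceil = -3

floor = -4, ceil = -3


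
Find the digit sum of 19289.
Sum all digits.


1 + 9 + 2 + 8 + 9 = 29


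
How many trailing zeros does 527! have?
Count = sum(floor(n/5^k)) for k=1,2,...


floor(527/5) = 105
floor(527/25) = 21
floor(527/125) = 4
Total = 130

130 trailing zeros


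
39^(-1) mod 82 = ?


Use the extended Euclidean algorithm on (82, 39); each row r = 82*s + 39*t:
r=82, s=1, t=0
r=39, s=0, t=1
q=2: r=4, s=1, t=-2   [82*(1) + 39*(-2) = 4]
q=9: r=3, s=-9, t=19   [82*(-9) + 39*(19) = 3]
q=1: r=1, s=10, t=-21   [82*(10) + 39*(-21) = 1]
q=3: r=0, s=-39, t=82   [82*(-39) + 39*(82) = 0]
GCD = 1 with t = -21, so 39*(-21) ≡ 1 (mod 82)
Inverse = -21 mod 82 = 61
Check: 39 * 61 = 2379 ≡ 1 (mod 82)

39^(-1) ≡ 61 (mod 82)


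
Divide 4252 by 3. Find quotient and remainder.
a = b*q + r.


4252 = 3 * 1417 + 1
Check: 4251 + 1 = 4252

q = 1417, r = 1


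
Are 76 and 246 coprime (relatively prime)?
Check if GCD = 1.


Euclidean algorithm:
246 = 3 * 76 + 18
76 = 4 * 18 + 4
18 = 4 * 4 + 2
4 = 2 * 2 + 0
GCD(76, 246) = 2

No, not coprime (GCD = 2)


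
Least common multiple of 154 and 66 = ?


GCD(154, 66) = 22
LCM = 154*66/22 = 10164/22 = 462

LCM = 462


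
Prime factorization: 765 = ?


765 / 3 = 255
255 / 3 = 85
85 / 5 = 17
17 / 17 = 1
765 = 3^2 × 5 × 17


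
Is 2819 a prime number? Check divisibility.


Check divisors up to sqrt(2819) = 53.0943
No divisors found.
2819 is prime.

Yes, 2819 is prime


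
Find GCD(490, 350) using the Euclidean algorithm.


490 = 1 * 350 + 140
350 = 2 * 140 + 70
140 = 2 * 70 + 0
GCD = 70


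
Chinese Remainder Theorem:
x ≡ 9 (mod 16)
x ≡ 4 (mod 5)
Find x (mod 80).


M = 16*5 = 80
M1 = M/16 = 5, M2 = M/5 = 16
M1^(-1) mod 16 = 13, M2^(-1) mod 5 = 1
x = 9*5*13 + 4*16*1 = 649
649 mod 80 = 9
Check: 9 mod 16 = 9 ✓, 9 mod 5 = 4 ✓

x ≡ 9 (mod 80)


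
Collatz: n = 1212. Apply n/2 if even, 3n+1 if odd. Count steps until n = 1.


1212 → 606 → 303 → 910 → 455 → 1366 → 683 → 2050 → 1025 → 3076 → 1538 → 769 → 2308 → 1154 → 577 → 1732 → 866 → 433 → 1300 → 650 → 325 → 976 → 488 → 244 → 122 → 61 → 184 → 92 → 46 → 23 → 70 → 35 → 106 → 53 → 160 → 80 → 40 → 20 → 10 → 5 → 16 → 8 → 4 → 2 → 1
Total steps = 44

44 steps


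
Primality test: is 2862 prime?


2862 / 2 = 1431 (exact division)
2862 is NOT prime.

No, 2862 is not prime


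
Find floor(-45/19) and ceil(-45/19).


-45/19 = -2.3684
floor = -3
ceil = -2

floor = -3, ceil = -2


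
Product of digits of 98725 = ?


9 × 8 × 7 × 2 × 5 = 5040


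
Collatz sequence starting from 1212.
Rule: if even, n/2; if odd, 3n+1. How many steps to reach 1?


1212 → 606 → 303 → 910 → 455 → 1366 → 683 → 2050 → 1025 → 3076 → 1538 → 769 → 2308 → 1154 → 577 → 1732 → 866 → 433 → 1300 → 650 → 325 → 976 → 488 → 244 → 122 → 61 → 184 → 92 → 46 → 23 → 70 → 35 → 106 → 53 → 160 → 80 → 40 → 20 → 10 → 5 → 16 → 8 → 4 → 2 → 1
Total steps = 44

44 steps


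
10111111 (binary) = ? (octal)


10111111 (base 2) = 191 (decimal)
191 (decimal) = 277 (base 8)


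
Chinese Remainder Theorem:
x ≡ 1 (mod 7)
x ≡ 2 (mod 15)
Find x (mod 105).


M = 7*15 = 105
M1 = M/7 = 15, M2 = M/15 = 7
M1^(-1) mod 7 = 1, M2^(-1) mod 15 = 13
x = 1*15*1 + 2*7*13 = 197
197 mod 105 = 92
Check: 92 mod 7 = 1 ✓, 92 mod 15 = 2 ✓

x ≡ 92 (mod 105)


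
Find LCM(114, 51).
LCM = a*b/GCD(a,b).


GCD(114, 51) = 3
LCM = 114*51/3 = 5814/3 = 1938

LCM = 1938


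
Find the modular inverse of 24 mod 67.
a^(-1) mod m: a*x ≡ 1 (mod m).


Use the extended Euclidean algorithm on (67, 24); each row r = 67*s + 24*t:
r=67, s=1, t=0
r=24, s=0, t=1
q=2: r=19, s=1, t=-2   [67*(1) + 24*(-2) = 19]
q=1: r=5, s=-1, t=3   [67*(-1) + 24*(3) = 5]
q=3: r=4, s=4, t=-11   [67*(4) + 24*(-11) = 4]
q=1: r=1, s=-5, t=14   [67*(-5) + 24*(14) = 1]
q=4: r=0, s=24, t=-67   [67*(24) + 24*(-67) = 0]
GCD = 1 with t = 14, so 24*(14) ≡ 1 (mod 67)
Inverse = 14 mod 67 = 14
Check: 24 * 14 = 336 ≡ 1 (mod 67)

24^(-1) ≡ 14 (mod 67)


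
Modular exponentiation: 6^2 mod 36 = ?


6^1 mod 36 = 6
6^2 mod 36 = 0


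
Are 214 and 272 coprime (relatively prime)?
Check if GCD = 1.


Euclidean algorithm:
272 = 1 * 214 + 58
214 = 3 * 58 + 40
58 = 1 * 40 + 18
40 = 2 * 18 + 4
18 = 4 * 4 + 2
4 = 2 * 2 + 0
GCD(214, 272) = 2

No, not coprime (GCD = 2)


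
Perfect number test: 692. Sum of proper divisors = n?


Proper divisors of 692: 1, 2, 4, 173, 346
Sum = 1 + 2 + 4 + 173 + 346 = 526

No, 692 is not perfect (526 ≠ 692)


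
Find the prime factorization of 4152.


4152 / 2 = 2076
2076 / 2 = 1038
1038 / 2 = 519
519 / 3 = 173
173 / 173 = 1
4152 = 2^3 × 3 × 173


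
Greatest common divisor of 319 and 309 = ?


319 = 1 * 309 + 10
309 = 30 * 10 + 9
10 = 1 * 9 + 1
9 = 9 * 1 + 0
GCD = 1


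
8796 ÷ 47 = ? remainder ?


8796 = 47 * 187 + 7
Check: 8789 + 7 = 8796

q = 187, r = 7


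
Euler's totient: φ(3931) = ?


3931 = 3931
Prime factors: 3931
φ(3931) = 3931 × (1-1/3931)
= 3931 × 3930/3931 = 3930

φ(3931) = 3930


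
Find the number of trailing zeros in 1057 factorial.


floor(1057/5) = 211
floor(1057/25) = 42
floor(1057/125) = 8
floor(1057/625) = 1
Total = 262

262 trailing zeros


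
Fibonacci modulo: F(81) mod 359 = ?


F(k) mod 359 for k=1..81:
1, 1, 2, 3, 5, 8, 13, 21, 34, 55, 89, 144, 233, 18, 251, 269, 161, 71, 232, 303, 176, 120, 296, 57, 353, 51, 45, 96, 141, 237, 19, 256, 275, 172, 88, 260, 348, 249, 238, 128, 7, 135, 142, 277, 60, 337, 38, 16, 54, 70, 124, 194, 318, 153, 112, 265, 18, 283, 301, 225, 167, 33, 200, 233, 74, 307, 22, 329, 351, 321, 313, 275, 229, 145, 15, 160, 175, 335, 151, 127, 278
F(81) mod 359 = 278


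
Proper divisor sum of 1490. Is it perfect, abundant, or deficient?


Proper divisors: 1, 2, 5, 10, 149, 298, 745
Sum = 1 + 2 + 5 + 10 + 149 + 298 + 745 = 1210
1210 < 1490 → deficient

s(1490) = 1210 (deficient)


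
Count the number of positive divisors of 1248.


1248 = 2^5 × 3^1 × 13^1
d(1248) = (5+1) × (1+1) × (1+1) = 24

24 divisors


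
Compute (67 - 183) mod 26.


67 - 183 = -116
-116 mod 26 = 14


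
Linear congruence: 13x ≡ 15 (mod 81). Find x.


GCD(13, 81) = 1, unique solution
a^(-1) mod 81 = 25
x = 25 * 15 mod 81 = 51

x ≡ 51 (mod 81)


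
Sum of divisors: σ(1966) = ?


Divisors of 1966: 1, 2, 983, 1966
Sum = 1 + 2 + 983 + 1966 = 2952

σ(1966) = 2952


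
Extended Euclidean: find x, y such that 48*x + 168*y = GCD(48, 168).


Tabular extended Euclidean (each row: r = 48*s + 168*t):
r=48, s=1, t=0
r=168, s=0, t=1
q=0: r=48, s=1, t=0   [48*(1) + 168*(0) = 48]
q=3: r=24, s=-3, t=1   [48*(-3) + 168*(1) = 24]
q=2: r=0, s=7, t=-2   [48*(7) + 168*(-2) = 0]
GCD = 24; from the row with r=24: x=-3, y=1
Check: 48*(-3) + 168*(1) = -144 + 168 = 24

GCD = 24, x = -3, y = 1


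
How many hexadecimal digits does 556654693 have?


556654693 in base 16 = 212DE065
Number of digits = 8

8 digits (base 16)


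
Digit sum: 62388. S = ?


6 + 2 + 3 + 8 + 8 = 27


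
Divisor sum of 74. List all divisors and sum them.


Divisors of 74: 1, 2, 37, 74
Sum = 1 + 2 + 37 + 74 = 114

σ(74) = 114


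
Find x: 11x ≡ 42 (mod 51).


GCD(11, 51) = 1, unique solution
a^(-1) mod 51 = 14
x = 14 * 42 mod 51 = 27

x ≡ 27 (mod 51)


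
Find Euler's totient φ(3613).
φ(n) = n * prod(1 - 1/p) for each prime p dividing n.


3613 = 3613
Prime factors: 3613
φ(3613) = 3613 × (1-1/3613)
= 3613 × 3612/3613 = 3612

φ(3613) = 3612


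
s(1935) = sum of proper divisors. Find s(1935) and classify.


Proper divisors: 1, 3, 5, 9, 15, 43, 45, 129, 215, 387, 645
Sum = 1 + 3 + 5 + 9 + 15 + 43 + 45 + 129 + 215 + 387 + 645 = 1497
1497 < 1935 → deficient

s(1935) = 1497 (deficient)


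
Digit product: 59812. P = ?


5 × 9 × 8 × 1 × 2 = 720


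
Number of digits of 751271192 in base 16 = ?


751271192 in base 16 = 2CC77D18
Number of digits = 8

8 digits (base 16)


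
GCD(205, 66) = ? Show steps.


205 = 3 * 66 + 7
66 = 9 * 7 + 3
7 = 2 * 3 + 1
3 = 3 * 1 + 0
GCD = 1


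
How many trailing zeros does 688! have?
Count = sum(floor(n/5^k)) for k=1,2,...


floor(688/5) = 137
floor(688/25) = 27
floor(688/125) = 5
floor(688/625) = 1
Total = 170

170 trailing zeros


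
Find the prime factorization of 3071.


3071 / 37 = 83
83 / 83 = 1
3071 = 37 × 83


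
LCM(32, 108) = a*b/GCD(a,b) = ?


GCD(32, 108) = 4
LCM = 32*108/4 = 3456/4 = 864

LCM = 864


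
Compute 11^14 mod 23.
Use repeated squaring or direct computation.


11^1 mod 23 = 11
11^2 mod 23 = 6
11^3 mod 23 = 20
11^4 mod 23 = 13
11^5 mod 23 = 5
11^6 mod 23 = 9
11^7 mod 23 = 7
11^8 mod 23 = 8
11^9 mod 23 = 19
11^10 mod 23 = 2
11^11 mod 23 = 22
11^12 mod 23 = 12
11^13 mod 23 = 17
11^14 mod 23 = 3


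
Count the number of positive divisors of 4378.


4378 = 2^1 × 11^1 × 199^1
d(4378) = (1+1) × (1+1) × (1+1) = 8

8 divisors


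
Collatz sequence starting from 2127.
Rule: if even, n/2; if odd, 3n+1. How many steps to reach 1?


2127 → 6382 → 3191 → 9574 → 4787 → 14362 → 7181 → 21544 → 10772 → 5386 → 2693 → 8080 → 4040 → 2020 → 1010 → 505 → 1516 → 758 → 379 → 1138 → 569 → 1708 → 854 → 427 → 1282 → 641 → 1924 → 962 → 481 → 1444 → 722 → 361 → 1084 → 542 → 271 → 814 → 407 → 1222 → 611 → 1834 → 917 → 2752 → 1376 → 688 → 344 → 172 → 86 → 43 → 130 → 65 → 196 → 98 → 49 → 148 → 74 → 37 → 112 → 56 → 28 → 14 → 7 → 22 → 11 → 34 → 17 → 52 → 26 → 13 → 40 → 20 → 10 → 5 → 16 → 8 → 4 → 2 → 1
Total steps = 76

76 steps


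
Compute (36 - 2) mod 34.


36 - 2 = 34
34 mod 34 = 0


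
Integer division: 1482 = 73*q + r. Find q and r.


1482 = 73 * 20 + 22
Check: 1460 + 22 = 1482

q = 20, r = 22


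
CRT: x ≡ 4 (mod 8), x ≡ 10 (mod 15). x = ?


M = 8*15 = 120
M1 = M/8 = 15, M2 = M/15 = 8
M1^(-1) mod 8 = 7, M2^(-1) mod 15 = 2
x = 4*15*7 + 10*8*2 = 580
580 mod 120 = 100
Check: 100 mod 8 = 4 ✓, 100 mod 15 = 10 ✓

x ≡ 100 (mod 120)


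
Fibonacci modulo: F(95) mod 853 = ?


F(k) mod 853 for k=1..95:
1, 1, 2, 3, 5, 8, 13, 21, 34, 55, 89, 144, 233, 377, 610, 134, 744, 25, 769, 794, 710, 651, 508, 306, 814, 267, 228, 495, 723, 365, 235, 600, 835, 582, 564, 293, 4, 297, 301, 598, 46, 644, 690, 481, 318, 799, 264, 210, 474, 684, 305, 136, 441, 577, 165, 742, 54, 796, 850, 793, 790, 730, 667, 544, 358, 49, 407, 456, 10, 466, 476, 89, 565, 654, 366, 167, 533, 700, 380, 227, 607, 834, 588, 569, 304, 20, 324, 344, 668, 159, 827, 133, 107, 240, 347
F(95) mod 853 = 347


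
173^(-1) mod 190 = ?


Use the extended Euclidean algorithm on (190, 173); each row r = 190*s + 173*t:
r=190, s=1, t=0
r=173, s=0, t=1
q=1: r=17, s=1, t=-1   [190*(1) + 173*(-1) = 17]
q=10: r=3, s=-10, t=11   [190*(-10) + 173*(11) = 3]
q=5: r=2, s=51, t=-56   [190*(51) + 173*(-56) = 2]
q=1: r=1, s=-61, t=67   [190*(-61) + 173*(67) = 1]
q=2: r=0, s=173, t=-190   [190*(173) + 173*(-190) = 0]
GCD = 1 with t = 67, so 173*(67) ≡ 1 (mod 190)
Inverse = 67 mod 190 = 67
Check: 173 * 67 = 11591 ≡ 1 (mod 190)

173^(-1) ≡ 67 (mod 190)


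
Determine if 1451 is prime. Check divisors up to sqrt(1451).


Check divisors up to sqrt(1451) = 38.0920
No divisors found.
1451 is prime.

Yes, 1451 is prime


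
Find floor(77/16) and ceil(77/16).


77/16 = 4.8125
floor = 4
ceil = 5

floor = 4, ceil = 5


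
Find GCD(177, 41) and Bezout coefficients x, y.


Tabular extended Euclidean (each row: r = 177*s + 41*t):
r=177, s=1, t=0
r=41, s=0, t=1
q=4: r=13, s=1, t=-4   [177*(1) + 41*(-4) = 13]
q=3: r=2, s=-3, t=13   [177*(-3) + 41*(13) = 2]
q=6: r=1, s=19, t=-82   [177*(19) + 41*(-82) = 1]
q=2: r=0, s=-41, t=177   [177*(-41) + 41*(177) = 0]
GCD = 1; from the row with r=1: x=19, y=-82
Check: 177*(19) + 41*(-82) = 3363 - 3362 = 1

GCD = 1, x = 19, y = -82


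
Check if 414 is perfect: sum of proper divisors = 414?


Proper divisors of 414: 1, 2, 3, 6, 9, 18, 23, 46, 69, 138, 207
Sum = 1 + 2 + 3 + 6 + 9 + 18 + 23 + 46 + 69 + 138 + 207 = 522

No, 414 is not perfect (522 ≠ 414)


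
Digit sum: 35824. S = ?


3 + 5 + 8 + 2 + 4 = 22


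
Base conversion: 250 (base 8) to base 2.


250 (base 8) = 168 (decimal)
168 (decimal) = 10101000 (base 2)


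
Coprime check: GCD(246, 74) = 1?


Euclidean algorithm:
246 = 3 * 74 + 24
74 = 3 * 24 + 2
24 = 12 * 2 + 0
GCD(246, 74) = 2

No, not coprime (GCD = 2)


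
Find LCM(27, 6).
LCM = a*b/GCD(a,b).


GCD(27, 6) = 3
LCM = 27*6/3 = 162/3 = 54

LCM = 54


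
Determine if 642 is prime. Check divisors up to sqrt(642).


642 / 2 = 321 (exact division)
642 is NOT prime.

No, 642 is not prime


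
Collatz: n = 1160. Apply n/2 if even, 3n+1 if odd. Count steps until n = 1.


1160 → 580 → 290 → 145 → 436 → 218 → 109 → 328 → 164 → 82 → 41 → 124 → 62 → 31 → 94 → 47 → 142 → 71 → 214 → 107 → 322 → 161 → 484 → 242 → 121 → 364 → 182 → 91 → 274 → 137 → 412 → 206 → 103 → 310 → 155 → 466 → 233 → 700 → 350 → 175 → 526 → 263 → 790 → 395 → 1186 → 593 → 1780 → 890 → 445 → 1336 → 668 → 334 → 167 → 502 → 251 → 754 → 377 → 1132 → 566 → 283 → 850 → 425 → 1276 → 638 → 319 → 958 → 479 → 1438 → 719 → 2158 → 1079 → 3238 → 1619 → 4858 → 2429 → 7288 → 3644 → 1822 → 911 → 2734 → 1367 → 4102 → 2051 → 6154 → 3077 → 9232 → 4616 → 2308 → 1154 → 577 → 1732 → 866 → 433 → 1300 → 650 → 325 → 976 → 488 → 244 → 122 → 61 → 184 → 92 → 46 → 23 → 70 → 35 → 106 → 53 → 160 → 80 → 40 → 20 → 10 → 5 → 16 → 8 → 4 → 2 → 1
Total steps = 119

119 steps


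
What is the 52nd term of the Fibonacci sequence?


Sequence: 1, 1, 2, 3, 5, 8, 13, 21, 34, 55, 89, 144, 233, 377, 610, 987, 1597, 2584, 4181, 6765, 10946, 17711, 28657, 46368, 75025, 121393, 196418, 317811, 514229, 832040, 1346269, 2178309, 3524578, 5702887, 9227465, 14930352, 24157817, 39088169, 63245986, 102334155, 165580141, 267914296, 433494437, 701408733, 1134903170, 1836311903, 2971215073, 4807526976, 7778742049, 12586269025, 20365011074, 32951280099
F(52) = 32951280099


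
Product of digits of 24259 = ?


2 × 4 × 2 × 5 × 9 = 720


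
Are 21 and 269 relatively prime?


Euclidean algorithm:
269 = 12 * 21 + 17
21 = 1 * 17 + 4
17 = 4 * 4 + 1
4 = 4 * 1 + 0
GCD(21, 269) = 1

Yes, coprime (GCD = 1)


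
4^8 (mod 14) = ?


4^1 mod 14 = 4
4^2 mod 14 = 2
4^3 mod 14 = 8
4^4 mod 14 = 4
4^5 mod 14 = 2
4^6 mod 14 = 8
4^7 mod 14 = 4
4^8 mod 14 = 2


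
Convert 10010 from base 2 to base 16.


10010 (base 2) = 18 (decimal)
18 (decimal) = 12 (base 16)


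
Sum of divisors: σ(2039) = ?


Divisors of 2039: 1, 2039
Sum = 1 + 2039 = 2040

σ(2039) = 2040


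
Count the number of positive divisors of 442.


442 = 2^1 × 13^1 × 17^1
d(442) = (1+1) × (1+1) × (1+1) = 8

8 divisors


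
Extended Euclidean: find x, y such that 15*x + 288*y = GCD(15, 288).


Tabular extended Euclidean (each row: r = 15*s + 288*t):
r=15, s=1, t=0
r=288, s=0, t=1
q=0: r=15, s=1, t=0   [15*(1) + 288*(0) = 15]
q=19: r=3, s=-19, t=1   [15*(-19) + 288*(1) = 3]
q=5: r=0, s=96, t=-5   [15*(96) + 288*(-5) = 0]
GCD = 3; from the row with r=3: x=-19, y=1
Check: 15*(-19) + 288*(1) = -285 + 288 = 3

GCD = 3, x = -19, y = 1


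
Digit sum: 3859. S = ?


3 + 8 + 5 + 9 = 25


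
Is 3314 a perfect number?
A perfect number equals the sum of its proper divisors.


Proper divisors of 3314: 1, 2, 1657
Sum = 1 + 2 + 1657 = 1660

No, 3314 is not perfect (1660 ≠ 3314)


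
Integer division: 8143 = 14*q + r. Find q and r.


8143 = 14 * 581 + 9
Check: 8134 + 9 = 8143

q = 581, r = 9


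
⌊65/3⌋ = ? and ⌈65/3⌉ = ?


65/3 = 21.6667
floor = 21
ceil = 22

floor = 21, ceil = 22


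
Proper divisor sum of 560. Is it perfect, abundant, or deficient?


Proper divisors: 1, 2, 4, 5, 7, 8, 10, 14, 16, 20, 28, 35, 40, 56, 70, 80, 112, 140, 280
Sum = 1 + 2 + 4 + 5 + 7 + 8 + 10 + 14 + 16 + 20 + 28 + 35 + 40 + 56 + 70 + 80 + 112 + 140 + 280 = 928
928 > 560 → abundant

s(560) = 928 (abundant)


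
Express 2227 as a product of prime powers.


2227 / 17 = 131
131 / 131 = 1
2227 = 17 × 131


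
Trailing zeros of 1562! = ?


floor(1562/5) = 312
floor(1562/25) = 62
floor(1562/125) = 12
floor(1562/625) = 2
Total = 388

388 trailing zeros


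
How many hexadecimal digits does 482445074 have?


482445074 in base 16 = 1CC18712
Number of digits = 8

8 digits (base 16)


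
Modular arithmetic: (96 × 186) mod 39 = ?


96 × 186 = 17856
17856 mod 39 = 33


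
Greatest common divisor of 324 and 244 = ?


324 = 1 * 244 + 80
244 = 3 * 80 + 4
80 = 20 * 4 + 0
GCD = 4


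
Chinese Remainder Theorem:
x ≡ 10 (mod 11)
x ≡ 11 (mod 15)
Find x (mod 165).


M = 11*15 = 165
M1 = M/11 = 15, M2 = M/15 = 11
M1^(-1) mod 11 = 3, M2^(-1) mod 15 = 11
x = 10*15*3 + 11*11*11 = 1781
1781 mod 165 = 131
Check: 131 mod 11 = 10 ✓, 131 mod 15 = 11 ✓

x ≡ 131 (mod 165)


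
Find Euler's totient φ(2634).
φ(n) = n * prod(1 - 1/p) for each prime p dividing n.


2634 = 2 × 3 × 439
Prime factors: 2, 3, 439
φ(2634) = 2634 × (1-1/2) × (1-1/3) × (1-1/439)
= 2634 × 1/2 × 2/3 × 438/439 = 876

φ(2634) = 876


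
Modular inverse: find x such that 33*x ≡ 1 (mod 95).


Use the extended Euclidean algorithm on (95, 33); each row r = 95*s + 33*t:
r=95, s=1, t=0
r=33, s=0, t=1
q=2: r=29, s=1, t=-2   [95*(1) + 33*(-2) = 29]
q=1: r=4, s=-1, t=3   [95*(-1) + 33*(3) = 4]
q=7: r=1, s=8, t=-23   [95*(8) + 33*(-23) = 1]
q=4: r=0, s=-33, t=95   [95*(-33) + 33*(95) = 0]
GCD = 1 with t = -23, so 33*(-23) ≡ 1 (mod 95)
Inverse = -23 mod 95 = 72
Check: 33 * 72 = 2376 ≡ 1 (mod 95)

33^(-1) ≡ 72 (mod 95)


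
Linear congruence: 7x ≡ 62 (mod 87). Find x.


GCD(7, 87) = 1, unique solution
a^(-1) mod 87 = 25
x = 25 * 62 mod 87 = 71

x ≡ 71 (mod 87)


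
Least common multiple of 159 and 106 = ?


GCD(159, 106) = 53
LCM = 159*106/53 = 16854/53 = 318

LCM = 318


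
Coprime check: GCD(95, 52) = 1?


Euclidean algorithm:
95 = 1 * 52 + 43
52 = 1 * 43 + 9
43 = 4 * 9 + 7
9 = 1 * 7 + 2
7 = 3 * 2 + 1
2 = 2 * 1 + 0
GCD(95, 52) = 1

Yes, coprime (GCD = 1)


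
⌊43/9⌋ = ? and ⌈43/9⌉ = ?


43/9 = 4.7778
floor = 4
ceil = 5

floor = 4, ceil = 5


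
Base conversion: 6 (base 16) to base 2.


6 (base 16) = 6 (decimal)
6 (decimal) = 110 (base 2)


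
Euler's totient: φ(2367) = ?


2367 = 3^2 × 263
Prime factors: 3, 263
φ(2367) = 2367 × (1-1/3) × (1-1/263)
= 2367 × 2/3 × 262/263 = 1572

φ(2367) = 1572


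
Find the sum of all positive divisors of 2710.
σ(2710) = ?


Divisors of 2710: 1, 2, 5, 10, 271, 542, 1355, 2710
Sum = 1 + 2 + 5 + 10 + 271 + 542 + 1355 + 2710 = 4896

σ(2710) = 4896


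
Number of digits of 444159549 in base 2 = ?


444159549 in base 2 = 11010011110010101011000111101
Number of digits = 29

29 digits (base 2)


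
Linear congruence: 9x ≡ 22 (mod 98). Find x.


GCD(9, 98) = 1, unique solution
a^(-1) mod 98 = 11
x = 11 * 22 mod 98 = 46

x ≡ 46 (mod 98)


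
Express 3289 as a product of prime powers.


3289 / 11 = 299
299 / 13 = 23
23 / 23 = 1
3289 = 11 × 13 × 23


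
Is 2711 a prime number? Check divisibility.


Check divisors up to sqrt(2711) = 52.0673
No divisors found.
2711 is prime.

Yes, 2711 is prime


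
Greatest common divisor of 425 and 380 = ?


425 = 1 * 380 + 45
380 = 8 * 45 + 20
45 = 2 * 20 + 5
20 = 4 * 5 + 0
GCD = 5


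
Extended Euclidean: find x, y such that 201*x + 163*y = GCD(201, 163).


Tabular extended Euclidean (each row: r = 201*s + 163*t):
r=201, s=1, t=0
r=163, s=0, t=1
q=1: r=38, s=1, t=-1   [201*(1) + 163*(-1) = 38]
q=4: r=11, s=-4, t=5   [201*(-4) + 163*(5) = 11]
q=3: r=5, s=13, t=-16   [201*(13) + 163*(-16) = 5]
q=2: r=1, s=-30, t=37   [201*(-30) + 163*(37) = 1]
q=5: r=0, s=163, t=-201   [201*(163) + 163*(-201) = 0]
GCD = 1; from the row with r=1: x=-30, y=37
Check: 201*(-30) + 163*(37) = -6030 + 6031 = 1

GCD = 1, x = -30, y = 37


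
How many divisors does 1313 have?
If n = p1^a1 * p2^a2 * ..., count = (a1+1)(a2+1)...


1313 = 13^1 × 101^1
d(1313) = (1+1) × (1+1) = 4

4 divisors


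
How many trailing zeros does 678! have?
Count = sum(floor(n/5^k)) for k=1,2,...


floor(678/5) = 135
floor(678/25) = 27
floor(678/125) = 5
floor(678/625) = 1
Total = 168

168 trailing zeros


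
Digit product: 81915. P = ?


8 × 1 × 9 × 1 × 5 = 360


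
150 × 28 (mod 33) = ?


150 × 28 = 4200
4200 mod 33 = 9


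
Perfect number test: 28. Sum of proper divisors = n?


Proper divisors of 28: 1, 2, 4, 7, 14
Sum = 1 + 2 + 4 + 7 + 14 = 28

Yes, 28 is perfect (28 = 28)


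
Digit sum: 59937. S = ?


5 + 9 + 9 + 3 + 7 = 33


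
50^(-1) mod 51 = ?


Use the extended Euclidean algorithm on (51, 50); each row r = 51*s + 50*t:
r=51, s=1, t=0
r=50, s=0, t=1
q=1: r=1, s=1, t=-1   [51*(1) + 50*(-1) = 1]
q=50: r=0, s=-50, t=51   [51*(-50) + 50*(51) = 0]
GCD = 1 with t = -1, so 50*(-1) ≡ 1 (mod 51)
Inverse = -1 mod 51 = 50
Check: 50 * 50 = 2500 ≡ 1 (mod 51)

50^(-1) ≡ 50 (mod 51)


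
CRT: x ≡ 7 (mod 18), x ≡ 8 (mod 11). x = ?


M = 18*11 = 198
M1 = M/18 = 11, M2 = M/11 = 18
M1^(-1) mod 18 = 5, M2^(-1) mod 11 = 8
x = 7*11*5 + 8*18*8 = 1537
1537 mod 198 = 151
Check: 151 mod 18 = 7 ✓, 151 mod 11 = 8 ✓

x ≡ 151 (mod 198)


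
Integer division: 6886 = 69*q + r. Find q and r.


6886 = 69 * 99 + 55
Check: 6831 + 55 = 6886

q = 99, r = 55


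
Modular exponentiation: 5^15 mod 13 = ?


5^1 mod 13 = 5
5^2 mod 13 = 12
5^3 mod 13 = 8
5^4 mod 13 = 1
5^5 mod 13 = 5
5^6 mod 13 = 12
5^7 mod 13 = 8
5^8 mod 13 = 1
5^9 mod 13 = 5
5^10 mod 13 = 12
5^11 mod 13 = 8
5^12 mod 13 = 1
5^13 mod 13 = 5
5^14 mod 13 = 12
5^15 mod 13 = 8


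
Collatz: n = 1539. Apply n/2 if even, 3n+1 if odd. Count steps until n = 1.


1539 → 4618 → 2309 → 6928 → 3464 → 1732 → 866 → 433 → 1300 → 650 → 325 → 976 → 488 → 244 → 122 → 61 → 184 → 92 → 46 → 23 → 70 → 35 → 106 → 53 → 160 → 80 → 40 → 20 → 10 → 5 → 16 → 8 → 4 → 2 → 1
Total steps = 34

34 steps


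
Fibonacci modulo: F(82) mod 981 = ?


F(k) mod 981 for k=1..82:
1, 1, 2, 3, 5, 8, 13, 21, 34, 55, 89, 144, 233, 377, 610, 6, 616, 622, 257, 879, 155, 53, 208, 261, 469, 730, 218, 948, 185, 152, 337, 489, 826, 334, 179, 513, 692, 224, 916, 159, 94, 253, 347, 600, 947, 566, 532, 117, 649, 766, 434, 219, 653, 872, 544, 435, 979, 433, 431, 864, 314, 197, 511, 708, 238, 946, 203, 168, 371, 539, 910, 468, 397, 865, 281, 165, 446, 611, 76, 687, 763, 469
F(82) mod 981 = 469


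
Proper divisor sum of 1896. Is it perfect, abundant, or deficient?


Proper divisors: 1, 2, 3, 4, 6, 8, 12, 24, 79, 158, 237, 316, 474, 632, 948
Sum = 1 + 2 + 3 + 4 + 6 + 8 + 12 + 24 + 79 + 158 + 237 + 316 + 474 + 632 + 948 = 2904
2904 > 1896 → abundant

s(1896) = 2904 (abundant)


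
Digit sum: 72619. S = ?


7 + 2 + 6 + 1 + 9 = 25


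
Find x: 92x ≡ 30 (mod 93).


GCD(92, 93) = 1, unique solution
a^(-1) mod 93 = 92
x = 92 * 30 mod 93 = 63

x ≡ 63 (mod 93)


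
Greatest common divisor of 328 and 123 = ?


328 = 2 * 123 + 82
123 = 1 * 82 + 41
82 = 2 * 41 + 0
GCD = 41


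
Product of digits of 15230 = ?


1 × 5 × 2 × 3 × 0 = 0


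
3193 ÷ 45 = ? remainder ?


3193 = 45 * 70 + 43
Check: 3150 + 43 = 3193

q = 70, r = 43


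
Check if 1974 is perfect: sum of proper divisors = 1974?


Proper divisors of 1974: 1, 2, 3, 6, 7, 14, 21, 42, 47, 94, 141, 282, 329, 658, 987
Sum = 1 + 2 + 3 + 6 + 7 + 14 + 21 + 42 + 47 + 94 + 141 + 282 + 329 + 658 + 987 = 2634

No, 1974 is not perfect (2634 ≠ 1974)


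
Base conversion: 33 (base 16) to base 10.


33 (base 16) = 51 (decimal)
51 (decimal) = 51 (base 10)


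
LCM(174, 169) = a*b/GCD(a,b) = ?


GCD(174, 169) = 1
LCM = 174*169/1 = 29406/1 = 29406

LCM = 29406


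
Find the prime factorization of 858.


858 / 2 = 429
429 / 3 = 143
143 / 11 = 13
13 / 13 = 1
858 = 2 × 3 × 11 × 13


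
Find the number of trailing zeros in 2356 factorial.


floor(2356/5) = 471
floor(2356/25) = 94
floor(2356/125) = 18
floor(2356/625) = 3
Total = 586

586 trailing zeros


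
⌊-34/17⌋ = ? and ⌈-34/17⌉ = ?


-34/17 = -2.0000
floor = -2
ceil = -2

floor = -2, ceil = -2


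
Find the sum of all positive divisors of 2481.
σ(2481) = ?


Divisors of 2481: 1, 3, 827, 2481
Sum = 1 + 3 + 827 + 2481 = 3312

σ(2481) = 3312


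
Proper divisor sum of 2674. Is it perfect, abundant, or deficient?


Proper divisors: 1, 2, 7, 14, 191, 382, 1337
Sum = 1 + 2 + 7 + 14 + 191 + 382 + 1337 = 1934
1934 < 2674 → deficient

s(2674) = 1934 (deficient)


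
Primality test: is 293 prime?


Check divisors up to sqrt(293) = 17.1172
No divisors found.
293 is prime.

Yes, 293 is prime


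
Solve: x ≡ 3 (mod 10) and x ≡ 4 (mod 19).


M = 10*19 = 190
M1 = M/10 = 19, M2 = M/19 = 10
M1^(-1) mod 10 = 9, M2^(-1) mod 19 = 2
x = 3*19*9 + 4*10*2 = 593
593 mod 190 = 23
Check: 23 mod 10 = 3 ✓, 23 mod 19 = 4 ✓

x ≡ 23 (mod 190)


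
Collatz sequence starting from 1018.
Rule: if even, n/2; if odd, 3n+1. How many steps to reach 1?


1018 → 509 → 1528 → 764 → 382 → 191 → 574 → 287 → 862 → 431 → 1294 → 647 → 1942 → 971 → 2914 → 1457 → 4372 → 2186 → 1093 → 3280 → 1640 → 820 → 410 → 205 → 616 → 308 → 154 → 77 → 232 → 116 → 58 → 29 → 88 → 44 → 22 → 11 → 34 → 17 → 52 → 26 → 13 → 40 → 20 → 10 → 5 → 16 → 8 → 4 → 2 → 1
Total steps = 49

49 steps


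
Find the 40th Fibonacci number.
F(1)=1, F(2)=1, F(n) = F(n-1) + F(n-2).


Sequence: 1, 1, 2, 3, 5, 8, 13, 21, 34, 55, 89, 144, 233, 377, 610, 987, 1597, 2584, 4181, 6765, 10946, 17711, 28657, 46368, 75025, 121393, 196418, 317811, 514229, 832040, 1346269, 2178309, 3524578, 5702887, 9227465, 14930352, 24157817, 39088169, 63245986, 102334155
F(40) = 102334155


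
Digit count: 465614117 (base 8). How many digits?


465614117 in base 8 = 3360132445
Number of digits = 10

10 digits (base 8)


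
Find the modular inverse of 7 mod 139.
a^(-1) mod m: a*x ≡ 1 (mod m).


Use the extended Euclidean algorithm on (139, 7); each row r = 139*s + 7*t:
r=139, s=1, t=0
r=7, s=0, t=1
q=19: r=6, s=1, t=-19   [139*(1) + 7*(-19) = 6]
q=1: r=1, s=-1, t=20   [139*(-1) + 7*(20) = 1]
q=6: r=0, s=7, t=-139   [139*(7) + 7*(-139) = 0]
GCD = 1 with t = 20, so 7*(20) ≡ 1 (mod 139)
Inverse = 20 mod 139 = 20
Check: 7 * 20 = 140 ≡ 1 (mod 139)

7^(-1) ≡ 20 (mod 139)


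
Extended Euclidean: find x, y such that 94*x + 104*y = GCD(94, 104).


Tabular extended Euclidean (each row: r = 94*s + 104*t):
r=94, s=1, t=0
r=104, s=0, t=1
q=0: r=94, s=1, t=0   [94*(1) + 104*(0) = 94]
q=1: r=10, s=-1, t=1   [94*(-1) + 104*(1) = 10]
q=9: r=4, s=10, t=-9   [94*(10) + 104*(-9) = 4]
q=2: r=2, s=-21, t=19   [94*(-21) + 104*(19) = 2]
q=2: r=0, s=52, t=-47   [94*(52) + 104*(-47) = 0]
GCD = 2; from the row with r=2: x=-21, y=19
Check: 94*(-21) + 104*(19) = -1974 + 1976 = 2

GCD = 2, x = -21, y = 19


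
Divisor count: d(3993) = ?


3993 = 3^1 × 11^3
d(3993) = (1+1) × (3+1) = 8

8 divisors


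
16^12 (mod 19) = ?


16^1 mod 19 = 16
16^2 mod 19 = 9
16^3 mod 19 = 11
16^4 mod 19 = 5
16^5 mod 19 = 4
16^6 mod 19 = 7
16^7 mod 19 = 17
16^8 mod 19 = 6
16^9 mod 19 = 1
16^10 mod 19 = 16
16^11 mod 19 = 9
16^12 mod 19 = 11


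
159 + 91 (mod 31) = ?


159 + 91 = 250
250 mod 31 = 2


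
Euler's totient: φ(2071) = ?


2071 = 19 × 109
Prime factors: 19, 109
φ(2071) = 2071 × (1-1/19) × (1-1/109)
= 2071 × 18/19 × 108/109 = 1944

φ(2071) = 1944


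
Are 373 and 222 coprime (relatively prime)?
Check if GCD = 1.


Euclidean algorithm:
373 = 1 * 222 + 151
222 = 1 * 151 + 71
151 = 2 * 71 + 9
71 = 7 * 9 + 8
9 = 1 * 8 + 1
8 = 8 * 1 + 0
GCD(373, 222) = 1

Yes, coprime (GCD = 1)


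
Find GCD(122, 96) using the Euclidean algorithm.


122 = 1 * 96 + 26
96 = 3 * 26 + 18
26 = 1 * 18 + 8
18 = 2 * 8 + 2
8 = 4 * 2 + 0
GCD = 2


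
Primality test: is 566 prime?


566 / 2 = 283 (exact division)
566 is NOT prime.

No, 566 is not prime


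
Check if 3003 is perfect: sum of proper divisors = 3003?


Proper divisors of 3003: 1, 3, 7, 11, 13, 21, 33, 39, 77, 91, 143, 231, 273, 429, 1001
Sum = 1 + 3 + 7 + 11 + 13 + 21 + 33 + 39 + 77 + 91 + 143 + 231 + 273 + 429 + 1001 = 2373

No, 3003 is not perfect (2373 ≠ 3003)


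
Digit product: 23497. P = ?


2 × 3 × 4 × 9 × 7 = 1512


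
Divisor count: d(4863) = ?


4863 = 3^1 × 1621^1
d(4863) = (1+1) × (1+1) = 4

4 divisors


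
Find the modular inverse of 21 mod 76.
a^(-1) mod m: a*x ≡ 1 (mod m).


Use the extended Euclidean algorithm on (76, 21); each row r = 76*s + 21*t:
r=76, s=1, t=0
r=21, s=0, t=1
q=3: r=13, s=1, t=-3   [76*(1) + 21*(-3) = 13]
q=1: r=8, s=-1, t=4   [76*(-1) + 21*(4) = 8]
q=1: r=5, s=2, t=-7   [76*(2) + 21*(-7) = 5]
q=1: r=3, s=-3, t=11   [76*(-3) + 21*(11) = 3]
q=1: r=2, s=5, t=-18   [76*(5) + 21*(-18) = 2]
q=1: r=1, s=-8, t=29   [76*(-8) + 21*(29) = 1]
q=2: r=0, s=21, t=-76   [76*(21) + 21*(-76) = 0]
GCD = 1 with t = 29, so 21*(29) ≡ 1 (mod 76)
Inverse = 29 mod 76 = 29
Check: 21 * 29 = 609 ≡ 1 (mod 76)

21^(-1) ≡ 29 (mod 76)


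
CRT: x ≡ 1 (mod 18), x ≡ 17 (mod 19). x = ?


M = 18*19 = 342
M1 = M/18 = 19, M2 = M/19 = 18
M1^(-1) mod 18 = 1, M2^(-1) mod 19 = 18
x = 1*19*1 + 17*18*18 = 5527
5527 mod 342 = 55
Check: 55 mod 18 = 1 ✓, 55 mod 19 = 17 ✓

x ≡ 55 (mod 342)


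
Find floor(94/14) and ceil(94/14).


94/14 = 6.7143
floor = 6
ceil = 7

floor = 6, ceil = 7


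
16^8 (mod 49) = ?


16^1 mod 49 = 16
16^2 mod 49 = 11
16^3 mod 49 = 29
16^4 mod 49 = 23
16^5 mod 49 = 25
16^6 mod 49 = 8
16^7 mod 49 = 30
16^8 mod 49 = 39


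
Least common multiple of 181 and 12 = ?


GCD(181, 12) = 1
LCM = 181*12/1 = 2172/1 = 2172

LCM = 2172


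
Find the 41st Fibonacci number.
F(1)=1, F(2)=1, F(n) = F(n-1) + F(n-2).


Sequence: 1, 1, 2, 3, 5, 8, 13, 21, 34, 55, 89, 144, 233, 377, 610, 987, 1597, 2584, 4181, 6765, 10946, 17711, 28657, 46368, 75025, 121393, 196418, 317811, 514229, 832040, 1346269, 2178309, 3524578, 5702887, 9227465, 14930352, 24157817, 39088169, 63245986, 102334155, 165580141
F(41) = 165580141


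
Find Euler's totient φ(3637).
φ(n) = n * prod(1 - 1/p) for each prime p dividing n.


3637 = 3637
Prime factors: 3637
φ(3637) = 3637 × (1-1/3637)
= 3637 × 3636/3637 = 3636

φ(3637) = 3636


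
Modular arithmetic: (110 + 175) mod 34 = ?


110 + 175 = 285
285 mod 34 = 13


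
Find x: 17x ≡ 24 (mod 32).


GCD(17, 32) = 1, unique solution
a^(-1) mod 32 = 17
x = 17 * 24 mod 32 = 24

x ≡ 24 (mod 32)


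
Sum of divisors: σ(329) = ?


Divisors of 329: 1, 7, 47, 329
Sum = 1 + 7 + 47 + 329 = 384

σ(329) = 384


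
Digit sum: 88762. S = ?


8 + 8 + 7 + 6 + 2 = 31


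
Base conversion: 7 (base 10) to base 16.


7 (base 10) = 7 (decimal)
7 (decimal) = 7 (base 16)


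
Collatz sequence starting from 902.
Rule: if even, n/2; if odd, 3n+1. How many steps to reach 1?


902 → 451 → 1354 → 677 → 2032 → 1016 → 508 → 254 → 127 → 382 → 191 → 574 → 287 → 862 → 431 → 1294 → 647 → 1942 → 971 → 2914 → 1457 → 4372 → 2186 → 1093 → 3280 → 1640 → 820 → 410 → 205 → 616 → 308 → 154 → 77 → 232 → 116 → 58 → 29 → 88 → 44 → 22 → 11 → 34 → 17 → 52 → 26 → 13 → 40 → 20 → 10 → 5 → 16 → 8 → 4 → 2 → 1
Total steps = 54

54 steps
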